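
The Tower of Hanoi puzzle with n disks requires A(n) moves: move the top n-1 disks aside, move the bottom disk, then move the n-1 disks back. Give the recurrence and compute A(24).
Moving n disks = move the top n-1 disks aside (A(n-1) moves) + move the largest disk (1 move) + move the n-1 disks back on top (A(n-1) moves), so A(n) = 2A(n-1) + 1, with A(1) = 1 (a single disk takes one move).
First terms: 1, 3, 7, 15, 31, 63, … — each is one less than a power of 2. Indeed A(n) + 1 = 2(A(n-1) + 1) with A(1) + 1 = 2, so A(n) + 1 = 2ⁿ and A(n) = 2ⁿ - 1.
Hence A(24) = 2^24 - 1 = 16777216 - 1 = 16777215.

A(n) = 2A(n-1) + 1, A(1) = 1; A(24) = 16777215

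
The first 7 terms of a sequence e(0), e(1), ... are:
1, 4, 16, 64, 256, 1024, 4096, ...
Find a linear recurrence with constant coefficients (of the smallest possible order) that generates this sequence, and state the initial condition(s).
Look for the lowest-order linear relation among consecutive terms.
Observation: each term is 4× the previous.
Check at n=2: 4·4 = 16. ✓

e(n) = 4 × e(n-1), e(0) = 1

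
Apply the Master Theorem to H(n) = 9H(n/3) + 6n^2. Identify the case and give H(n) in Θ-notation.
Master Theorem template: H(n) = a·H(n/b) + f(n).
Here: a=9, b=3, f(n)=6n^2
Compute log_b(a) = log_3(9) = 2.
f(n) = 6n^2 = Θ(n^2). Case 2: H(n) = Θ(n^2 log n).

Case 2: H(n) = Θ(n^2 log n)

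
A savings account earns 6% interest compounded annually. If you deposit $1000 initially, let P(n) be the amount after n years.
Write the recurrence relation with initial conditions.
Each year the balance grows by 6%, i.e. is multiplied by 1 + 6/100 = 1.06, so P(n) = 1.06 × P(n-1). The initial deposit gives P(0) = 1000.
Unrolling gives the closed form P(n) = 1000 × (1.06)ⁿ.

P(n) = 1.06 × P(n-1), P(0) = 1000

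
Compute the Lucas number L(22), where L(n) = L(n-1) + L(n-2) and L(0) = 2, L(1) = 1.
Computing the sequence terms:
2, 1, 3, 4, 7, 11, 18, 29, 47, 76, 123, 199, 322, 521, 843, 1364, 2207, 3571, 5778, 9349, 15127, 24476, 39603

39603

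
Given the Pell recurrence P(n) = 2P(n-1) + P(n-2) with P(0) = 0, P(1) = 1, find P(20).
Computing the sequence terms:
0, 1, 2, 5, 12, 29, 70, 169, 408, 985, 2378, 5741, 13860, 33461, 80782, 195025, 470832, 1136689, 2744210, 6625109, 15994428

15994428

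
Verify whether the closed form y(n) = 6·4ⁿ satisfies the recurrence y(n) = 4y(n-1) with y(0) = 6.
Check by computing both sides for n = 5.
From the recurrence with y(0) = 6:
  y(0) = 6, y(1) = 24, y(2) = 96, y(3) = 384, y(4) = 1536, y(5) = 6144
  so the recurrence gives y(5) = 6144.
From the proposed closed form y(n) = 6·4ⁿ:
  y(5) = 6144.
Both sides give 6144 at n = 5, and the initial condition(s) match, so the closed form is consistent.

Yes, the closed form is correct.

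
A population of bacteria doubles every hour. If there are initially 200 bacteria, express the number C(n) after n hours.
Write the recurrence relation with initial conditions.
Each hour multiplies the count by 2, so the count after n hours depends only on the count after n-1 hours: C(n) = 2 × C(n-1). The starting count gives C(0) = 200.
Unrolling n times gives the closed form C(n) = 200 × 2ⁿ.

C(n) = 2 × C(n-1), C(0) = 200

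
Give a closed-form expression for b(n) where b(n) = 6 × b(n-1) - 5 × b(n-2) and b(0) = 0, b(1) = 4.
Recurrence: b(n) = 6 × b(n-1) - 5 × b(n-2), initial: b(0) = 0, b(1) = 4.
Characteristic equation: r² - 6r + 5 = 0, which factors as (r - 5)(r - 1) = 0, so r = 5, 1. General solution b(n) = A·5ⁿ + B·1ⁿ. From b(0) = 0: A + B = 0. From b(1) = 4: 5A + 1B = 4. Solving gives A = 1, B = -1.

b(n) = 5ⁿ - 1ⁿ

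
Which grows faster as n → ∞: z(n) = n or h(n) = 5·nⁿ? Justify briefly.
Comparing growth rates:
Growth-rate hierarchy: log n ≺ any polynomial ≺ any exponential cⁿ (c>1) ≺ n! ≺ nⁿ.
super-exponential nⁿ dominates polynomial degree 1 asymptotically.

h(n) grows faster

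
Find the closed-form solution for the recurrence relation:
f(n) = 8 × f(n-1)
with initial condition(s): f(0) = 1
Recurrence: f(n) = 8 × f(n-1), initial: f(0) = 1.
Each term is 8 times the previous, so this is geometric with ratio 8. After n steps: f(n) = f(0)·8ⁿ = 8ⁿ.

f(n) = 8ⁿ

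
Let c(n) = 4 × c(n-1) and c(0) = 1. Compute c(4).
Computing step by step:
c(0) = 1
c(1) = 4 × 1 = 4
c(2) = 4 × 4 = 16
c(3) = 4 × 16 = 64
c(4) = 4 × 64 = 256

256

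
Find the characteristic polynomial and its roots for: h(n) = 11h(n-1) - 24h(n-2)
Substitute h(n) = rⁿ and divide through by rⁿ⁻²: r² - 11r + 24 = 0
Factor: (r - 3)(r - 8) = 0, so r = 3, 8.
General solution: h(n) = A·3ⁿ + B·8ⁿ

Characteristic: r² - 11r + 24 = 0, Roots: r = 3, 8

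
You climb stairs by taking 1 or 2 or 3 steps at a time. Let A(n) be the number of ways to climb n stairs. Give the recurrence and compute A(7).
Condition on the size of the last step (1 to 3): before it there were n-1, …, n-3 stairs climbed, and these cases are disjoint, so A(n) = A(n-1) + A(n-2) + A(n-3) (order-3 linear recurrence).
Initial conditions by direct count (compositions of i into parts ≤ 3): A(1) = 1; A(2) = 2; A(3) = 4.
Iterating the recurrence: A(4) = 7, A(5) = 13, A(6) = 24, A(7) = 44.

A(n) = A(n-1) + A(n-2) + A(n-3), A(1) = 1, A(2) = 2, A(3) = 4; A(7) = 44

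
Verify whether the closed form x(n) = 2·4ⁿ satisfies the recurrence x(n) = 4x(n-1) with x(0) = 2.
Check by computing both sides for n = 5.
From the recurrence with x(0) = 2:
  x(0) = 2, x(1) = 8, x(2) = 32, x(3) = 128, x(4) = 512, x(5) = 2048
  so the recurrence gives x(5) = 2048.
From the proposed closed form x(n) = 2·4ⁿ:
  x(5) = 2048.
Both sides give 2048 at n = 5, and the initial condition(s) match, so the closed form is consistent.

Yes, the closed form is correct.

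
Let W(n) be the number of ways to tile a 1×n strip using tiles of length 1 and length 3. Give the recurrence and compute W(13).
Condition on the last tile: it has length 1 (leaving a 1×(n-1) strip) or length 3 (leaving a 1×(n-3) strip), so W(n) = W(n-1) + W(n-3) (order-3 linear recurrence).
For 0 ≤ i < 3 only unit tiles fit, so W(i) = 1.
Iterating the recurrence: W(3) = 2, W(4) = 3, W(5) = 4, W(6) = 6, W(7) = 9, W(8) = 13, W(9) = 19, W(10) = 28, W(11) = 41, W(12) = 60, W(13) = 88.

W(n) = W(n-1) + W(n-3), with W(i) = 1 for 0 ≤ i < 3; W(13) = 88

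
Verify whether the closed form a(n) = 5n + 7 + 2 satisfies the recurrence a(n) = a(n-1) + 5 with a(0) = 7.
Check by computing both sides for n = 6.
From the recurrence with a(0) = 7:
  a(0) = 7, a(1) = 12, a(2) = 17, a(3) = 22, a(4) = 27, a(5) = 32, a(6) = 37
  so the recurrence gives a(6) = 37.
From the proposed closed form a(n) = 5n + 7 + 2:
  a(6) = 39.
The recurrence gives 37 but the closed form gives 39, so the closed form does not satisfy the recurrence.

No, the closed form is incorrect.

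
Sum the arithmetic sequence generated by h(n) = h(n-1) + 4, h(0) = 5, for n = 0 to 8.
Computing the sequence terms: 5, 9, 13, 17, 21, 25, 29, 33, 37
Adding these values together:

189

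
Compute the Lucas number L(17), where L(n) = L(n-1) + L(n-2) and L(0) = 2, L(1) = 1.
Computing the sequence terms:
2, 1, 3, 4, 7, 11, 18, 29, 47, 76, 123, 199, 322, 521, 843, 1364, 2207, 3571

3571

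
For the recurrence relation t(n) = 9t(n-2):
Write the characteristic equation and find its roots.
Substitute t(n) = rⁿ and divide through by rⁿ⁻²: r² - 9 = 0
Factor: (r + 3)(r - 3) = 0, so r = -3, 3.
General solution: t(n) = A·(-3)ⁿ + B·3ⁿ

Characteristic: r² - 9 = 0, Roots: r = -3, 3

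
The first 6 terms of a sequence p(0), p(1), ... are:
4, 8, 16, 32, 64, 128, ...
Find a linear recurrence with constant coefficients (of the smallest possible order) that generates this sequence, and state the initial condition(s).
Look for the lowest-order linear relation among consecutive terms.
Observation: each term is 2× the previous.
Check at n=2: 2·8 = 16. ✓

p(n) = 2 × p(n-1), p(0) = 4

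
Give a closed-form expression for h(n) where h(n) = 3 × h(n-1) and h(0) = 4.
Recurrence: h(n) = 3 × h(n-1), initial: h(0) = 4.
Each term is 3 times the previous, so this is geometric with ratio 3. After n steps: h(n) = h(0)·3ⁿ = 4·3ⁿ.

h(n) = 4·3ⁿ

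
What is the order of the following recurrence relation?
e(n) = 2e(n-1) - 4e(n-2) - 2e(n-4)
The order is the largest lag k for which e(n-k) appears. Here the deepest term is e(n-4), so the order is 4.

Order 4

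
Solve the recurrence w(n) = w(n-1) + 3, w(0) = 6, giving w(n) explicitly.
Recurrence: w(n) = w(n-1) + 3, initial: w(0) = 6.
Each step adds 3, so w(n) = w(0) + 3n = 3n + 6.

w(n) = 3n + 6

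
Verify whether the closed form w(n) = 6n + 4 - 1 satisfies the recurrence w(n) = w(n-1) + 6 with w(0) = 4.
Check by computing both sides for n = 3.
From the recurrence with w(0) = 4:
  w(0) = 4, w(1) = 10, w(2) = 16, w(3) = 22
  so the recurrence gives w(3) = 22.
From the proposed closed form w(n) = 6n + 4 - 1:
  w(3) = 21.
The recurrence gives 22 but the closed form gives 21, so the closed form does not satisfy the recurrence.

No, the closed form is incorrect.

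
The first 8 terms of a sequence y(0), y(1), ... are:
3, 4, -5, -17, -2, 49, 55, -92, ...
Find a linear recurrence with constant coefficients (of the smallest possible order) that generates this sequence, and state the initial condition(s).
Look for the lowest-order linear relation among consecutive terms.
Observation: y(n) - 1·y(n-1) - (-3)·y(n-2) = 0 holds for the shown terms, and no order-1 relation y(n) = α·y(n-1) + β fits.
Check at n=3: 1·-5 + (-3)·4 = -17. ✓

y(n) = y(n-1) - 3y(n-2), y(0) = 3, y(1) = 4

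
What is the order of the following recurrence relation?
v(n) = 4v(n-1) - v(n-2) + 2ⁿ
The order is the largest lag k for which v(n-k) appears. Here the deepest term is v(n-2) (the 2ⁿ term is non-homogeneous and does not affect the order), so the order is 2.

Order 2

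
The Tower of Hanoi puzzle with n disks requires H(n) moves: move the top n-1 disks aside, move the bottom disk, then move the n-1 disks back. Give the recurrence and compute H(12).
Moving n disks = move the top n-1 disks aside (H(n-1) moves) + move the largest disk (1 move) + move the n-1 disks back on top (H(n-1) moves), so H(n) = 2H(n-1) + 1, with H(1) = 1 (a single disk takes one move).
First terms: 1, 3, 7, 15, 31, 63, … — each is one less than a power of 2. Indeed H(n) + 1 = 2(H(n-1) + 1) with H(1) + 1 = 2, so H(n) + 1 = 2ⁿ and H(n) = 2ⁿ - 1.
Hence H(12) = 2^12 - 1 = 4096 - 1 = 4095.

H(n) = 2H(n-1) + 1, H(1) = 1; H(12) = 4095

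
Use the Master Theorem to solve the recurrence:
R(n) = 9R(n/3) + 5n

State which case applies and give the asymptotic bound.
Master Theorem template: R(n) = a·R(n/b) + f(n).
Here: a=9, b=3, f(n)=5n
Compute log_b(a) = log_3(9) = 2.
f(n) = 5n = O(n^(2-ε)) with ε = 1. Case 1: R(n) = Θ(n^log_b(a)) = Θ(n^2).

Case 1: R(n) = Θ(n^2)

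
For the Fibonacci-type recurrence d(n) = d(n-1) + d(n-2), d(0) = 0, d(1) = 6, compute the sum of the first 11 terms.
Computing the sequence terms: 0, 6, 6, 12, 18, 30, 48, 78, 126, 204, 330
Adding these values together:

858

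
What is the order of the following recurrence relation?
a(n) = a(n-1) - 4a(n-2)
The order is the largest lag k for which a(n-k) appears. Here the deepest term is a(n-2), so the order is 2.

Order 2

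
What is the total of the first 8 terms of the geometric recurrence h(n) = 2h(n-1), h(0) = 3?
Computing the sequence terms: 3, 6, 12, 24, 48, 96, 192, 384
Adding these values together:

765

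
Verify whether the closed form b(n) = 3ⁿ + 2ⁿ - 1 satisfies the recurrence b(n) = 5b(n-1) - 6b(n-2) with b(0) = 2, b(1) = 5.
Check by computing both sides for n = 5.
From the recurrence with b(0) = 2, b(1) = 5:
  b(0) = 2, b(1) = 5, b(2) = 13, b(3) = 35, b(4) = 97, b(5) = 275
  so the recurrence gives b(5) = 275.
From the proposed closed form b(n) = 3ⁿ + 2ⁿ - 1:
  b(5) = 274.
The recurrence gives 275 but the closed form gives 274, so the closed form does not satisfy the recurrence.

No, the closed form is incorrect.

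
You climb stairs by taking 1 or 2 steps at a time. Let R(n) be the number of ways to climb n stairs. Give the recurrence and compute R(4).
Condition on the size of the last step (1 to 2): before it there were n-1, …, n-2 stairs climbed, and these cases are disjoint, so R(n) = R(n-1) + R(n-2) (Fibonacci-type sequence).
Initial conditions by direct count (compositions of i into parts ≤ 2): R(1) = 1; R(2) = 2.
Iterating the recurrence: R(3) = 3, R(4) = 5.

R(n) = R(n-1) + R(n-2), R(1) = 1, R(2) = 2; R(4) = 5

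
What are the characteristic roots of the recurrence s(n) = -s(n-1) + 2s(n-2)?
Substitute s(n) = rⁿ and divide through by rⁿ⁻²: r² + r - 2 = 0
Factor: (r + 2)(r - 1) = 0, so r = -2, 1.
General solution: s(n) = A·(-2)ⁿ + B·1ⁿ

Characteristic: r² + r - 2 = 0, Roots: r = -2, 1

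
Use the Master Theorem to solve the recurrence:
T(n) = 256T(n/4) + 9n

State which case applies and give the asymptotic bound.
Master Theorem template: T(n) = a·T(n/b) + f(n).
Here: a=256, b=4, f(n)=9n
Compute log_b(a) = log_4(256) = 4.
f(n) = 9n = O(n^(4-ε)) with ε = 3. Case 1: T(n) = Θ(n^log_b(a)) = Θ(n^4).

Case 1: T(n) = Θ(n^4)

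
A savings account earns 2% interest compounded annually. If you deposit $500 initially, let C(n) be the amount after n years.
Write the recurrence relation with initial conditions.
Each year the balance grows by 2%, i.e. is multiplied by 1 + 2/100 = 1.02, so C(n) = 1.02 × C(n-1). The initial deposit gives C(0) = 500.
Unrolling gives the closed form C(n) = 500 × (1.02)ⁿ.

C(n) = 1.02 × C(n-1), C(0) = 500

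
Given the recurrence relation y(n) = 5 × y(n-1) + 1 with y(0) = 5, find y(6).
Computing step by step:
y(0) = 5
y(1) = 5 × 5 + 1 = 26
y(2) = 5 × 26 + 1 = 131
y(3) = 5 × 131 + 1 = 656
y(4) = 5 × 656 + 1 = 3281
y(5) = 5 × 3281 + 1 = 16406
y(6) = 5 × 16406 + 1 = 82031

82031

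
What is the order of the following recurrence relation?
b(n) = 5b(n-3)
The order is the largest lag k for which b(n-k) appears. Here the deepest term is b(n-3), so the order is 3.

Order 3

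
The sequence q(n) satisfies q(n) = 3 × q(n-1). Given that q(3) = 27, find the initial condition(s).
In general q(n) = 3ⁿ · q(0). At n = 3: q(0) = q(3) / 3^3 = 27 / 27 = 1.

q(0) = 1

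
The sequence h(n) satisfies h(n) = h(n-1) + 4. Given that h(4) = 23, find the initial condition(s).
h(4) = h(0) + 4·4, so h(0) = 23 - 16 = 7.

h(0) = 7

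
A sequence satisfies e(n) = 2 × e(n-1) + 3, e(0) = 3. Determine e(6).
Computing step by step:
e(0) = 3
e(1) = 2 × 3 + 3 = 9
e(2) = 2 × 9 + 3 = 21
e(3) = 2 × 21 + 3 = 45
e(4) = 2 × 45 + 3 = 93
e(5) = 2 × 93 + 3 = 189
e(6) = 2 × 189 + 3 = 381

381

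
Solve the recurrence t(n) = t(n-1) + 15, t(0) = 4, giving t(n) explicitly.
Recurrence: t(n) = t(n-1) + 15, initial: t(0) = 4.
Each step adds 15, so t(n) = t(0) + 15n = 15n + 4.

t(n) = 15n + 4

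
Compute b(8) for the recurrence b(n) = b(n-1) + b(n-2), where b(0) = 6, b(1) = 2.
Computing the sequence terms:
6, 2, 8, 10, 18, 28, 46, 74, 120

120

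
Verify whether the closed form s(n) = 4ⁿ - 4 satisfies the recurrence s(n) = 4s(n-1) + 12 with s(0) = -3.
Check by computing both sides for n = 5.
From the recurrence with s(0) = -3:
  s(0) = -3, s(1) = 0, s(2) = 12, s(3) = 60, s(4) = 252, s(5) = 1020
  so the recurrence gives s(5) = 1020.
From the proposed closed form s(n) = 4ⁿ - 4:
  s(5) = 1020.
Both sides give 1020 at n = 5, and the initial condition(s) match, so the closed form is consistent.

Yes, the closed form is correct.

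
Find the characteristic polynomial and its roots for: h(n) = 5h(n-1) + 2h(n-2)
Substitute h(n) = rⁿ and divide through by rⁿ⁻²: r² - 5r - 2 = 0
Discriminant: 5² + 4·2 = 33, not a perfect square, so by the quadratic formula r = (5 ± √33)/2.
General solution: h(n) = A·r₁ⁿ + B·r₂ⁿ where r₁,r₂ = (5 ± √33)/2

Characteristic: r² - 5r - 2 = 0, Roots: r = (5 ± √33)/2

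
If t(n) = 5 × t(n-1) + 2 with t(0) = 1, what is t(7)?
Computing step by step:
t(0) = 1
t(1) = 5 × 1 + 2 = 7
t(2) = 5 × 7 + 2 = 37
t(3) = 5 × 37 + 2 = 187
t(4) = 5 × 187 + 2 = 937
t(5) = 5 × 937 + 2 = 4687
t(6) = 5 × 4687 + 2 = 23437
t(7) = 5 × 23437 + 2 = 117187

117187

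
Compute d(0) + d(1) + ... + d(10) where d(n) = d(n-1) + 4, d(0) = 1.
Computing the sequence terms: 1, 5, 9, 13, 17, 21, 25, 29, 33, 37, 41
Adding these values together:

231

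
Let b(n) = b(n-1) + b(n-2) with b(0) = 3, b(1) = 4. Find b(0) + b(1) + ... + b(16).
Computing the sequence terms: 3, 4, 7, 11, 18, 29, 47, 76, 123, 199, 322, 521, 843, 1364, 2207, 3571, 5778
Adding these values together:

15123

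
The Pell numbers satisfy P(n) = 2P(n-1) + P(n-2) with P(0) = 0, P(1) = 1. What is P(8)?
Computing the sequence terms:
0, 1, 2, 5, 12, 29, 70, 169, 408

408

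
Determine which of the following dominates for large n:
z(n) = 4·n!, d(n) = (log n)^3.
Comparing growth rates:
Growth-rate hierarchy: log n ≺ any polynomial ≺ any exponential cⁿ (c>1) ≺ n! ≺ nⁿ.
factorial dominates polylogarithmic (log n)^3 asymptotically.

z(n) grows faster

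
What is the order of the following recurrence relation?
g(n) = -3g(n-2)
The order is the largest lag k for which g(n-k) appears. Here the deepest term is g(n-2), so the order is 2.

Order 2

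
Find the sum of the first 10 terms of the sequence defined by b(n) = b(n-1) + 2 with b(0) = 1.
Computing the sequence terms: 1, 3, 5, 7, 9, 11, 13, 15, 17, 19
Adding these values together:

100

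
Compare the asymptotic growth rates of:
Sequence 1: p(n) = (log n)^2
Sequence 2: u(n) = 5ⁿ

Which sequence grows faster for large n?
Comparing growth rates:
Growth-rate hierarchy: log n ≺ any polynomial ≺ any exponential cⁿ (c>1) ≺ n! ≺ nⁿ.
exponential base 5 dominates polylogarithmic (log n)^2 asymptotically.

u(n) grows faster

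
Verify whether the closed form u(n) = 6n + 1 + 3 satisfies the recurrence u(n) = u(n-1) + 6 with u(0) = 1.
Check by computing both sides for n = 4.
From the recurrence with u(0) = 1:
  u(0) = 1, u(1) = 7, u(2) = 13, u(3) = 19, u(4) = 25
  so the recurrence gives u(4) = 25.
From the proposed closed form u(n) = 6n + 1 + 3:
  u(4) = 28.
The recurrence gives 25 but the closed form gives 28, so the closed form does not satisfy the recurrence.

No, the closed form is incorrect.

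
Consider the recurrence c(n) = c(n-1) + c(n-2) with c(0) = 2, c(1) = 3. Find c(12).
Computing the sequence terms:
2, 3, 5, 8, 13, 21, 34, 55, 89, 144, 233, 377, 610

610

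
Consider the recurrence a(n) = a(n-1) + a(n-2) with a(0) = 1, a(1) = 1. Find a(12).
Computing the sequence terms:
1, 1, 2, 3, 5, 8, 13, 21, 34, 55, 89, 144, 233

233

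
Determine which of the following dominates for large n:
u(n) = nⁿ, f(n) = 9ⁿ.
Comparing growth rates:
Growth-rate hierarchy: log n ≺ any polynomial ≺ any exponential cⁿ (c>1) ≺ n! ≺ nⁿ.
super-exponential nⁿ dominates exponential base 9 asymptotically.

u(n) grows faster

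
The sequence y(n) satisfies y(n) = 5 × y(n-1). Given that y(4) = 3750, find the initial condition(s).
In general y(n) = 5ⁿ · y(0). At n = 4: y(0) = y(4) / 5^4 = 3750 / 625 = 6.

y(0) = 6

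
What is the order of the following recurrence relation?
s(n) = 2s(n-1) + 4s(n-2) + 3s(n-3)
The order is the largest lag k for which s(n-k) appears. Here the deepest term is s(n-3), so the order is 3.

Order 3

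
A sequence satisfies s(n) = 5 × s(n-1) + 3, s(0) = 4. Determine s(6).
Computing step by step:
s(0) = 4
s(1) = 5 × 4 + 3 = 23
s(2) = 5 × 23 + 3 = 118
s(3) = 5 × 118 + 3 = 593
s(4) = 5 × 593 + 3 = 2968
s(5) = 5 × 2968 + 3 = 14843
s(6) = 5 × 14843 + 3 = 74218

74218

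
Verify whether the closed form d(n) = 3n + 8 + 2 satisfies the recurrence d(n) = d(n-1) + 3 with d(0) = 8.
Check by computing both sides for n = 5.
From the recurrence with d(0) = 8:
  d(0) = 8, d(1) = 11, d(2) = 14, d(3) = 17, d(4) = 20, d(5) = 23
  so the recurrence gives d(5) = 23.
From the proposed closed form d(n) = 3n + 8 + 2:
  d(5) = 25.
The recurrence gives 23 but the closed form gives 25, so the closed form does not satisfy the recurrence.

No, the closed form is incorrect.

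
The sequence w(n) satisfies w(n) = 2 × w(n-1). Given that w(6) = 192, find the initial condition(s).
In general w(n) = 2ⁿ · w(0). At n = 6: w(0) = w(6) / 2^6 = 192 / 64 = 3.

w(0) = 3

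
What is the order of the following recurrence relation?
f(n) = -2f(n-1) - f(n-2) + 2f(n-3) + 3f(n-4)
The order is the largest lag k for which f(n-k) appears. Here the deepest term is f(n-4), so the order is 4.

Order 4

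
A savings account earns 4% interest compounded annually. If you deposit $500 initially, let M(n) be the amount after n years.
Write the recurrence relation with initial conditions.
Each year the balance grows by 4%, i.e. is multiplied by 1 + 4/100 = 1.04, so M(n) = 1.04 × M(n-1). The initial deposit gives M(0) = 500.
Unrolling gives the closed form M(n) = 500 × (1.04)ⁿ.

M(n) = 1.04 × M(n-1), M(0) = 500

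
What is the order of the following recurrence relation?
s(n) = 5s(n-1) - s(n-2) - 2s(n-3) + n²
The order is the largest lag k for which s(n-k) appears. Here the deepest term is s(n-3) (the n² term is non-homogeneous and does not affect the order), so the order is 3.

Order 3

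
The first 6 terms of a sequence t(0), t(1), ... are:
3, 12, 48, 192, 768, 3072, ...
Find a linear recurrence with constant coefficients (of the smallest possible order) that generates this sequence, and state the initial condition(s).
Look for the lowest-order linear relation among consecutive terms.
Observation: each term is 4× the previous.
Check at n=2: 4·12 = 48. ✓

t(n) = 4 × t(n-1), t(0) = 3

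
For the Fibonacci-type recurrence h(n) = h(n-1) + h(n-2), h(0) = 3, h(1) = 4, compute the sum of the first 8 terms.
Computing the sequence terms: 3, 4, 7, 11, 18, 29, 47, 76
Adding these values together:

195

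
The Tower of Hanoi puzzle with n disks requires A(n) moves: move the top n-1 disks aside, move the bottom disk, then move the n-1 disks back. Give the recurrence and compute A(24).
Moving n disks = move the top n-1 disks aside (A(n-1) moves) + move the largest disk (1 move) + move the n-1 disks back on top (A(n-1) moves), so A(n) = 2A(n-1) + 1, with A(1) = 1 (a single disk takes one move).
First terms: 1, 3, 7, 15, 31, 63, … — each is one less than a power of 2. Indeed A(n) + 1 = 2(A(n-1) + 1) with A(1) + 1 = 2, so A(n) + 1 = 2ⁿ and A(n) = 2ⁿ - 1.
Hence A(24) = 2^24 - 1 = 16777216 - 1 = 16777215.

A(n) = 2A(n-1) + 1, A(1) = 1; A(24) = 16777215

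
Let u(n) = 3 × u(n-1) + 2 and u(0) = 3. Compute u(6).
Computing step by step:
u(0) = 3
u(1) = 3 × 3 + 2 = 11
u(2) = 3 × 11 + 2 = 35
u(3) = 3 × 35 + 2 = 107
u(4) = 3 × 107 + 2 = 323
u(5) = 3 × 323 + 2 = 971
u(6) = 3 × 971 + 2 = 2915

2915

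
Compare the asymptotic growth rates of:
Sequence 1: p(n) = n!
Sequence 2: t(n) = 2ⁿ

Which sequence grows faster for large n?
Comparing growth rates:
Growth-rate hierarchy: log n ≺ any polynomial ≺ any exponential cⁿ (c>1) ≺ n! ≺ nⁿ.
factorial dominates exponential base 2 asymptotically.

p(n) grows faster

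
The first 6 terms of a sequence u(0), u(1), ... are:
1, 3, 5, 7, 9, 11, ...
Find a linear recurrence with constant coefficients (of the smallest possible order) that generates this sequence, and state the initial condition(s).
Look for the lowest-order linear relation among consecutive terms.
Observation: consecutive differences are constant (= 2).
Check at n=2: 1·3 + 2 = 5. ✓

u(n) = u(n-1) + 2, u(0) = 1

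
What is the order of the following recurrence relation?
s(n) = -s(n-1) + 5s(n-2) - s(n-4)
The order is the largest lag k for which s(n-k) appears. Here the deepest term is s(n-4), so the order is 4.

Order 4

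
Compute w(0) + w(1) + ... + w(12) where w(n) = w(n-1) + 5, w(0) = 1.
Computing the sequence terms: 1, 6, 11, 16, 21, 26, 31, 36, 41, 46, 51, 56, 61
Adding these values together:

403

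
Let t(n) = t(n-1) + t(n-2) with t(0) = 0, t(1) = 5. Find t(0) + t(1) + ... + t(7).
Computing the sequence terms: 0, 5, 5, 10, 15, 25, 40, 65
Adding these values together:

165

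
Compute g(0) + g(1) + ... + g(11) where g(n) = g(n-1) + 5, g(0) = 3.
Computing the sequence terms: 3, 8, 13, 18, 23, 28, 33, 38, 43, 48, 53, 58
Adding these values together:

366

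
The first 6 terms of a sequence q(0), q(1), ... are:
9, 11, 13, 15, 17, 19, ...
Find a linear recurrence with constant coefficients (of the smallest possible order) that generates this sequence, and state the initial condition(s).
Look for the lowest-order linear relation among consecutive terms.
Observation: consecutive differences are constant (= 2).
Check at n=2: 1·11 + 2 = 13. ✓

q(n) = q(n-1) + 2, q(0) = 9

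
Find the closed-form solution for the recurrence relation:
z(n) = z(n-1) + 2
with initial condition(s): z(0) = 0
Recurrence: z(n) = z(n-1) + 2, initial: z(0) = 0.
Each step adds 2, so z(n) = z(0) + 2n = 2n.

z(n) = 2n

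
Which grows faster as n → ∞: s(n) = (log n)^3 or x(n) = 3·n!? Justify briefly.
Comparing growth rates:
Growth-rate hierarchy: log n ≺ any polynomial ≺ any exponential cⁿ (c>1) ≺ n! ≺ nⁿ.
factorial dominates polylogarithmic (log n)^3 asymptotically.

x(n) grows faster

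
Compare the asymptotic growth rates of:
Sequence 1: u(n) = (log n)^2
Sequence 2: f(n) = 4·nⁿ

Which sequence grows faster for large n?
Comparing growth rates:
Growth-rate hierarchy: log n ≺ any polynomial ≺ any exponential cⁿ (c>1) ≺ n! ≺ nⁿ.
super-exponential nⁿ dominates polylogarithmic (log n)^2 asymptotically.

f(n) grows faster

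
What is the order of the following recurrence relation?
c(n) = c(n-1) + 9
The order is the largest lag k for which c(n-k) appears. Here the deepest term is c(n-1) (the 9 term is non-homogeneous and does not affect the order), so the order is 1.

Order 1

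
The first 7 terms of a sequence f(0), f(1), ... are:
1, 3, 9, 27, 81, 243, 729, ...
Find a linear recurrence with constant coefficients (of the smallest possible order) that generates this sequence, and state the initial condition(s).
Look for the lowest-order linear relation among consecutive terms.
Observation: each term is 3× the previous.
Check at n=2: 3·3 = 9. ✓

f(n) = 3 × f(n-1), f(0) = 1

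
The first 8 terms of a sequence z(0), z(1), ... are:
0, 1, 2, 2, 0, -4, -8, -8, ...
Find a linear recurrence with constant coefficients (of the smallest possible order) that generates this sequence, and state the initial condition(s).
Look for the lowest-order linear relation among consecutive terms.
Observation: z(n) - 2·z(n-1) - (-2)·z(n-2) = 0 holds for the shown terms, and no order-1 relation z(n) = α·z(n-1) + β fits.
Check at n=3: 2·2 + (-2)·1 = 2. ✓

z(n) = 2z(n-1) - 2z(n-2), z(0) = 0, z(1) = 1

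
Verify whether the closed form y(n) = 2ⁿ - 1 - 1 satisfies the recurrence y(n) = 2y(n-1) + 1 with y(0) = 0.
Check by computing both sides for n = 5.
From the recurrence with y(0) = 0:
  y(0) = 0, y(1) = 1, y(2) = 3, y(3) = 7, y(4) = 15, y(5) = 31
  so the recurrence gives y(5) = 31.
From the proposed closed form y(n) = 2ⁿ - 1 - 1:
  y(5) = 30.
The recurrence gives 31 but the closed form gives 30, so the closed form does not satisfy the recurrence.

No, the closed form is incorrect.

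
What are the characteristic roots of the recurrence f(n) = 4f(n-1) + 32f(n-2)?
Substitute f(n) = rⁿ and divide through by rⁿ⁻²: r² - 4r - 32 = 0
Factor: (r + 4)(r - 8) = 0, so r = -4, 8.
General solution: f(n) = A·(-4)ⁿ + B·8ⁿ

Characteristic: r² - 4r - 32 = 0, Roots: r = -4, 8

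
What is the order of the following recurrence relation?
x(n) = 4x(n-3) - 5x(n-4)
The order is the largest lag k for which x(n-k) appears. Here the deepest term is x(n-4), so the order is 4.

Order 4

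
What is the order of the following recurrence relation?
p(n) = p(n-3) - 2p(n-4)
The order is the largest lag k for which p(n-k) appears. Here the deepest term is p(n-4), so the order is 4.

Order 4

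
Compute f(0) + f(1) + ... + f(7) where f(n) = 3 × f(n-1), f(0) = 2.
Computing the sequence terms: 2, 6, 18, 54, 162, 486, 1458, 4374
Adding these values together:

6560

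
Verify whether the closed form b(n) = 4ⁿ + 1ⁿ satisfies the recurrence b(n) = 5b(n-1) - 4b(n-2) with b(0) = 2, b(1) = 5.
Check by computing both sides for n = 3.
From the recurrence with b(0) = 2, b(1) = 5:
  b(0) = 2, b(1) = 5, b(2) = 17, b(3) = 65
  so the recurrence gives b(3) = 65.
From the proposed closed form b(n) = 4ⁿ + 1ⁿ:
  b(3) = 65.
Both sides give 65 at n = 3, and the initial condition(s) match, so the closed form is consistent.

Yes, the closed form is correct.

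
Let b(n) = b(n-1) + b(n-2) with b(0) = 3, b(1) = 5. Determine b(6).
Computing the sequence terms:
3, 5, 8, 13, 21, 34, 55

55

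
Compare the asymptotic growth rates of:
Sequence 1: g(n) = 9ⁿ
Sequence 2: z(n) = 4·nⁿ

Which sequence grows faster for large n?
Comparing growth rates:
Growth-rate hierarchy: log n ≺ any polynomial ≺ any exponential cⁿ (c>1) ≺ n! ≺ nⁿ.
super-exponential nⁿ dominates exponential base 9 asymptotically.

z(n) grows faster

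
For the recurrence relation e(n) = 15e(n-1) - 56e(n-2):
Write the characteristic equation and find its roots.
Substitute e(n) = rⁿ and divide through by rⁿ⁻²: r² - 15r + 56 = 0
Factor: (r - 8)(r - 7) = 0, so r = 8, 7.
General solution: e(n) = A·8ⁿ + B·7ⁿ

Characteristic: r² - 15r + 56 = 0, Roots: r = 8, 7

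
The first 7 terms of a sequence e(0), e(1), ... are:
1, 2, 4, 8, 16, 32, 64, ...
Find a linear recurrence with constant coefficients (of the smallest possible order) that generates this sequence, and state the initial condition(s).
Look for the lowest-order linear relation among consecutive terms.
Observation: each term is 2× the previous.
Check at n=2: 2·2 = 4. ✓

e(n) = 2 × e(n-1), e(0) = 1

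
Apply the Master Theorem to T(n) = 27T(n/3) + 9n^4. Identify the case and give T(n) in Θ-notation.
Master Theorem template: T(n) = a·T(n/b) + f(n).
Here: a=27, b=3, f(n)=9n^4
Compute log_b(a) = log_3(27) = 3.
f(n) = 9n^4 = Ω(n^(3+ε)) with ε = 1, and the regularity condition holds (a·f(n/b) = (a/b^4)·f(n) with a/b^4 = 3^-1 < 1). Case 3: T(n) = Θ(f(n)) = Θ(n^4).

Case 3: T(n) = Θ(n^4)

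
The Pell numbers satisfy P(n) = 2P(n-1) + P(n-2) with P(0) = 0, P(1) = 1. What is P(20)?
Computing the sequence terms:
0, 1, 2, 5, 12, 29, 70, 169, 408, 985, 2378, 5741, 13860, 33461, 80782, 195025, 470832, 1136689, 2744210, 6625109, 15994428

15994428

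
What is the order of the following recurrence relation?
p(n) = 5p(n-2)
The order is the largest lag k for which p(n-k) appears. Here the deepest term is p(n-2), so the order is 2.

Order 2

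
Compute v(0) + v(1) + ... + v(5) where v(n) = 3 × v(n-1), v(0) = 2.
Computing the sequence terms: 2, 6, 18, 54, 162, 486
Adding these values together:

728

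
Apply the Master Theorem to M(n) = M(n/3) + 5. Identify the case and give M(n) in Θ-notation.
Master Theorem template: M(n) = a·M(n/b) + f(n).
Here: a=1, b=3, f(n)=5
Compute log_b(a) = log_3(1) = 0.
f(n) = 5 = Θ(1). Case 2: M(n) = Θ(log n).

Case 2: M(n) = Θ(log n)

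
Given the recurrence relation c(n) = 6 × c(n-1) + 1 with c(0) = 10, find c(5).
Computing step by step:
c(0) = 10
c(1) = 6 × 10 + 1 = 61
c(2) = 6 × 61 + 1 = 367
c(3) = 6 × 367 + 1 = 2203
c(4) = 6 × 2203 + 1 = 13219
c(5) = 6 × 13219 + 1 = 79315

79315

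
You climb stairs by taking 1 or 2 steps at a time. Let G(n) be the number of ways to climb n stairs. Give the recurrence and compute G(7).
Condition on the size of the last step (1 to 2): before it there were n-1, …, n-2 stairs climbed, and these cases are disjoint, so G(n) = G(n-1) + G(n-2) (Fibonacci-type sequence).
Initial conditions by direct count (compositions of i into parts ≤ 2): G(1) = 1; G(2) = 2.
Iterating the recurrence: G(3) = 3, G(4) = 5, G(5) = 8, G(6) = 13, G(7) = 21.

G(n) = G(n-1) + G(n-2), G(1) = 1, G(2) = 2; G(7) = 21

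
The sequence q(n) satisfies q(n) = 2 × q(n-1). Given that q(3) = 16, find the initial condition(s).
In general q(n) = 2ⁿ · q(0). At n = 3: q(0) = q(3) / 2^3 = 16 / 8 = 2.

q(0) = 2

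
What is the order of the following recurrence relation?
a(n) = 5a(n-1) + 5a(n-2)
The order is the largest lag k for which a(n-k) appears. Here the deepest term is a(n-2), so the order is 2.

Order 2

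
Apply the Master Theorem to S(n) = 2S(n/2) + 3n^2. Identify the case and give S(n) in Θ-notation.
Master Theorem template: S(n) = a·S(n/b) + f(n).
Here: a=2, b=2, f(n)=3n^2
Compute log_b(a) = log_2(2) = 1.
f(n) = 3n^2 = Ω(n^(1+ε)) with ε = 1, and the regularity condition holds (a·f(n/b) = (a/b^2)·f(n) with a/b^2 = 2^-1 < 1). Case 3: S(n) = Θ(f(n)) = Θ(n^2).

Case 3: S(n) = Θ(n^2)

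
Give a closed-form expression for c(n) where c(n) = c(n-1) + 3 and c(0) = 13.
Recurrence: c(n) = c(n-1) + 3, initial: c(0) = 13.
Each step adds 3, so c(n) = c(0) + 3n = 3n + 13.

c(n) = 3n + 13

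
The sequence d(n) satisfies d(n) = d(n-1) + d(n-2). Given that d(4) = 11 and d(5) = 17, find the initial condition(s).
Work backwards using d(k) = d(k+2) - d(k+1):
d(3) = d(5) - d(4) = 17 - 11 = 6
d(2) = d(4) - d(3) = 11 - 6 = 5
d(1) = d(3) - d(2) = 6 - 5 = 1
d(0) = d(2) - d(1) = 5 - 1 = 4

d(0) = 4, d(1) = 1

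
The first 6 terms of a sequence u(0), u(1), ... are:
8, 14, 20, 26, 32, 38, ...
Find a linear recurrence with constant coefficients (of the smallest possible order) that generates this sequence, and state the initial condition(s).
Look for the lowest-order linear relation among consecutive terms.
Observation: consecutive differences are constant (= 6).
Check at n=2: 1·14 + 6 = 20. ✓

u(n) = u(n-1) + 6, u(0) = 8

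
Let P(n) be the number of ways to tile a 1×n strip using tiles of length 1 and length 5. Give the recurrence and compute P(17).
Condition on the last tile: it has length 1 (leaving a 1×(n-1) strip) or length 5 (leaving a 1×(n-5) strip), so P(n) = P(n-1) + P(n-5) (order-5 linear recurrence).
For 0 ≤ i < 5 only unit tiles fit, so P(i) = 1.
Iterating the recurrence: P(5) = 2, P(6) = 3, P(7) = 4, P(8) = 5, P(9) = 6, P(10) = 8, P(11) = 11, P(12) = 15, P(13) = 20, P(14) = 26, P(15) = 34, P(16) = 45, P(17) = 60.

P(n) = P(n-1) + P(n-5), with P(i) = 1 for 0 ≤ i < 5; P(17) = 60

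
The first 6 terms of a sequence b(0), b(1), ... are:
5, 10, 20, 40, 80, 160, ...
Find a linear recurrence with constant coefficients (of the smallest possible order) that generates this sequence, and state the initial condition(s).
Look for the lowest-order linear relation among consecutive terms.
Observation: each term is 2× the previous.
Check at n=2: 2·10 = 20. ✓

b(n) = 2 × b(n-1), b(0) = 5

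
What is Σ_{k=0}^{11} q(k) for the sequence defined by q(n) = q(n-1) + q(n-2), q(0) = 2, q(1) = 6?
Computing the sequence terms: 2, 6, 8, 14, 22, 36, 58, 94, 152, 246, 398, 644
Adding these values together:

1680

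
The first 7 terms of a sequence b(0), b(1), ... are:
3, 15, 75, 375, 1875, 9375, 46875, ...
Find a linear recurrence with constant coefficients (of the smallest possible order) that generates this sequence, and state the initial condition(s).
Look for the lowest-order linear relation among consecutive terms.
Observation: each term is 5× the previous.
Check at n=2: 5·15 = 75. ✓

b(n) = 5 × b(n-1), b(0) = 3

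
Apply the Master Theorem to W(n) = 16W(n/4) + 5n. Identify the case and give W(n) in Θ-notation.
Master Theorem template: W(n) = a·W(n/b) + f(n).
Here: a=16, b=4, f(n)=5n
Compute log_b(a) = log_4(16) = 2.
f(n) = 5n = O(n^(2-ε)) with ε = 1. Case 1: W(n) = Θ(n^log_b(a)) = Θ(n^2).

Case 1: W(n) = Θ(n^2)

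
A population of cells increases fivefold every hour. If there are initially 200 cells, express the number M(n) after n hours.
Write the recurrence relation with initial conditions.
Each hour multiplies the count by 5, so the count after n hours depends only on the count after n-1 hours: M(n) = 5 × M(n-1). The starting count gives M(0) = 200.
Unrolling n times gives the closed form M(n) = 200 × 5ⁿ.

M(n) = 5 × M(n-1), M(0) = 200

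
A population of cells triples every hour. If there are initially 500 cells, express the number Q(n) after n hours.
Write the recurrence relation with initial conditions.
Each hour multiplies the count by 3, so the count after n hours depends only on the count after n-1 hours: Q(n) = 3 × Q(n-1). The starting count gives Q(0) = 500.
Unrolling n times gives the closed form Q(n) = 500 × 3ⁿ.

Q(n) = 3 × Q(n-1), Q(0) = 500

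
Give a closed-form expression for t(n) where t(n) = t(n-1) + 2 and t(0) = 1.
Recurrence: t(n) = t(n-1) + 2, initial: t(0) = 1.
Each step adds 2, so t(n) = t(0) + 2n = 2n + 1.

t(n) = 2n + 1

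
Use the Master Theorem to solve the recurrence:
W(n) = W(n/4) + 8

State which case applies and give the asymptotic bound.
Master Theorem template: W(n) = a·W(n/b) + f(n).
Here: a=1, b=4, f(n)=8
Compute log_b(a) = log_4(1) = 0.
f(n) = 8 = Θ(1). Case 2: W(n) = Θ(log n).

Case 2: W(n) = Θ(log n)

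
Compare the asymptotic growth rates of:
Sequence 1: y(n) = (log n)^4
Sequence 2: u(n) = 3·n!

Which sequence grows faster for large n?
Comparing growth rates:
Growth-rate hierarchy: log n ≺ any polynomial ≺ any exponential cⁿ (c>1) ≺ n! ≺ nⁿ.
factorial dominates polylogarithmic (log n)^4 asymptotically.

u(n) grows faster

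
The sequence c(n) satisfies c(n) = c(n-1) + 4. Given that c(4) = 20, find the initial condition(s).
c(4) = c(0) + 4·4, so c(0) = 20 - 16 = 4.

c(0) = 4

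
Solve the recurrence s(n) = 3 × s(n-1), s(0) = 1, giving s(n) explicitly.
Recurrence: s(n) = 3 × s(n-1), initial: s(0) = 1.
Each term is 3 times the previous, so this is geometric with ratio 3. After n steps: s(n) = s(0)·3ⁿ = 3ⁿ.

s(n) = 3ⁿ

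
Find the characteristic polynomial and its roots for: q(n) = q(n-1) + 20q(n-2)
Substitute q(n) = rⁿ and divide through by rⁿ⁻²: r² - r - 20 = 0
Factor: (r - 5)(r + 4) = 0, so r = 5, -4.
General solution: q(n) = A·5ⁿ + B·(-4)ⁿ

Characteristic: r² - r - 20 = 0, Roots: r = 5, -4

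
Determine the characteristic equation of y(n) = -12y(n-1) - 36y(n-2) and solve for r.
Substitute y(n) = rⁿ and divide through by rⁿ⁻²: r² + 12r + 36 = 0
Factor: (r + 6)² = 0, so r = -6 (double root).
General solution: y(n) = (A + Bn)·(-6)ⁿ

Characteristic: r² + 12r + 36 = 0, Roots: r = -6 (double root)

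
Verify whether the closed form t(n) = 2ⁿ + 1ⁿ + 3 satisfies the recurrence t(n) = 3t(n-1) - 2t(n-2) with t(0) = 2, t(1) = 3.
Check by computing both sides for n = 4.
From the recurrence with t(0) = 2, t(1) = 3:
  t(0) = 2, t(1) = 3, t(2) = 5, t(3) = 9, t(4) = 17
  so the recurrence gives t(4) = 17.
From the proposed closed form t(n) = 2ⁿ + 1ⁿ + 3:
  t(4) = 20.
The recurrence gives 17 but the closed form gives 20, so the closed form does not satisfy the recurrence.

No, the closed form is incorrect.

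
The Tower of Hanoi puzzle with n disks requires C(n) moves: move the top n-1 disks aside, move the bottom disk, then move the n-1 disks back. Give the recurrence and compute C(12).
Moving n disks = move the top n-1 disks aside (C(n-1) moves) + move the largest disk (1 move) + move the n-1 disks back on top (C(n-1) moves), so C(n) = 2C(n-1) + 1, with C(1) = 1 (a single disk takes one move).
First terms: 1, 3, 7, 15, 31, 63, … — each is one less than a power of 2. Indeed C(n) + 1 = 2(C(n-1) + 1) with C(1) + 1 = 2, so C(n) + 1 = 2ⁿ and C(n) = 2ⁿ - 1.
Hence C(12) = 2^12 - 1 = 4096 - 1 = 4095.

C(n) = 2C(n-1) + 1, C(1) = 1; C(12) = 4095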